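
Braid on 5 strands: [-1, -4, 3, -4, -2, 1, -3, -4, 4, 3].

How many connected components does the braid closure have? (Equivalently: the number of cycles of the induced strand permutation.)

Track the strand permutation on 5 strands, starting from identity.
  step 1: s1^-1 swaps positions 1,2 -> [2 1 3 4 5]
  step 2: s4^-1 swaps positions 4,5 -> [2 1 3 5 4]
  step 3: s3 swaps positions 3,4 -> [2 1 5 3 4]
  step 4: s4^-1 swaps positions 4,5 -> [2 1 5 4 3]
  step 5: s2^-1 swaps positions 2,3 -> [2 5 1 4 3]
  step 6: s1 swaps positions 1,2 -> [5 2 1 4 3]
  step 7: s3^-1 swaps positions 3,4 -> [5 2 4 1 3]
  step 8: s4^-1 swaps positions 4,5 -> [5 2 4 3 1]
  step 9: s4 swaps positions 4,5 -> [5 2 4 1 3]
  step 10: s3 swaps positions 3,4 -> [5 2 1 4 3]
Final permutation (position -> original strand): [5 2 1 4 3]
Closure components = cycle count of this permutation = 3.

Answer: 3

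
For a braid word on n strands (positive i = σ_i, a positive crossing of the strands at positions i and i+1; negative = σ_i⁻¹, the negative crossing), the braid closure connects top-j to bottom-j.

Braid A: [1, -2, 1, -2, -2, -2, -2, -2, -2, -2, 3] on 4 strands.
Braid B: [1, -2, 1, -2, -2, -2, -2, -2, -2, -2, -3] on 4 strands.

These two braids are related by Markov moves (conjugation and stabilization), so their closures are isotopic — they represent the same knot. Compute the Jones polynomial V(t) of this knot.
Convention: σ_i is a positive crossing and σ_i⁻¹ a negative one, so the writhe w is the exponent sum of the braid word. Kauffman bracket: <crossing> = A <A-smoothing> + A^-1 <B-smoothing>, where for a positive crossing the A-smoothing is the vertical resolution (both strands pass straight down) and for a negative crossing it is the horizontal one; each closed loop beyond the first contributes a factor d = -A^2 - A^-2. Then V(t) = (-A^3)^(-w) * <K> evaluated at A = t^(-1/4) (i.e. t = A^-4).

Markov-equivalent braids have isotopic closures, hence identical knot invariants. Strip the Markov moves from each word to reach a common short braid β, then compute V(t) once on β.
Braid A: s1 s2^-1 s1 s2^-1 s2^-1 s2^-1 s2^-1 s2^-1 s2^-1 s2^-1 s3 on 4 strands reduces by inverse Markov moves (closure unchanged at each step):
  Destabilize: the word has the form β·s3 where s3 occurs only as the final letter (β ∈ B_3); drop it and the last strand → 3 strands.
Reduced to β = s1 s2^-1 s1 s2^-1 s2^-1 s2^-1 s2^-1 s2^-1 s2^-1 s2^-1 on 3 strands, 10 crossings.
Braid B: s1 s2^-1 s1 s2^-1 s2^-1 s2^-1 s2^-1 s2^-1 s2^-1 s2^-1 s3^-1 on 4 strands reduces by inverse Markov moves (closure unchanged at each step):
  Destabilize: the word has the form β·s3^-1 where s3^-1 occurs only as the final letter (β ∈ B_3); drop it and the last strand → 3 strands.
Reduced to β = s1 s2^-1 s1 s2^-1 s2^-1 s2^-1 s2^-1 s2^-1 s2^-1 s2^-1 on 3 strands, 10 crossings.
Both give the same β = s1 s2^-1 s1 s2^-1 s2^-1 s2^-1 s2^-1 s2^-1 s2^-1 s2^-1 on 3 strands, so one state sum suffices:
Braid: s1 s2^-1 s1 s2^-1 s2^-1 s2^-1 s2^-1 s2^-1 s2^-1 s2^-1 on 3 strands, 10 crossings.
Writhe w = (#positive) - (#negative) = 2 - 8 = -6.
Computing the Kauffman bracket via state sum. There are 2^10 = 1024 states.
Each crossing splits two ways (0=vertical, 1=horizontal). The state's weight is A^(#A-smoothings - #B-smoothings) * d^(loops - 1).
Tabulate the states by total A-exponent and number of loops L (A-exp: L × count):
  A^10: L=9 ×1
  A^8: L=8 ×10
  A^6: L=7 ×45
  A^4: L=6 ×119, L=8 ×1
  A^2: L=5 ×203, L=7 ×7
  A^0: L=4 ×231, L=6 ×21
  A^-2: L=3 ×175, L=5 ×35
  A^-4: L=2 ×85, L=4 ×35
  A^-6: L=1 ×23, L=3 ×22
  A^-8: L=2 ×10
  A^-10: L=3 ×1
Each group contributes A^e * Σ count * d^(L-1):
Powers of d = -A^2 - A^-2: d^2 = A^4 + 2 + A^-4; d^3 = -A^6 - 3*A^2 - 3*A^-2 - A^-6; d^4 = A^8 + 4*A^4 + 6 + 4*A^-4 + A^-8; d^5 = -A^10 - 5*A^6 - 10*A^2 - 10*A^-2 - 5*A^-6 - A^-10; d^6 = A^12 + 6*A^8 + 15*A^4 + 20 + 15*A^-4 + 6*A^-8 + A^-12; d^7 = -A^14 - 7*A^10 - 21*A^6 - 35*A^2 - 35*A^-2 - 21*A^-6 - 7*A^-10 - A^-14; d^8 = A^16 + 8*A^12 + 28*A^8 + 56*A^4 + 70 + 56*A^-4 + 28*A^-8 + 8*A^-12 + A^-16.
  A^10 * (d^8) = A^26 + 8*A^22 + 28*A^18 + 56*A^14 + 70*A^10 + 56*A^6 + 28*A^2 + 8*A^-2 + A^-6
  A^8 * (10*d^7) = -10*A^22 - 70*A^18 - 210*A^14 - 350*A^10 - 350*A^6 - 210*A^2 - 70*A^-2 - 10*A^-6
  A^6 * (45*d^6) = 45*A^18 + 270*A^14 + 675*A^10 + 900*A^6 + 675*A^2 + 270*A^-2 + 45*A^-6
  A^4 * (119*d^5 + d^7) = -A^18 - 126*A^14 - 616*A^10 - 1225*A^6 - 1225*A^2 - 616*A^-2 - 126*A^-6 - A^-10
  A^2 * (203*d^4 + 7*d^6) = 7*A^14 + 245*A^10 + 917*A^6 + 1358*A^2 + 917*A^-2 + 245*A^-6 + 7*A^-10
  A^0 * (231*d^3 + 21*d^5) = -21*A^10 - 336*A^6 - 903*A^2 - 903*A^-2 - 336*A^-6 - 21*A^-10
  A^-2 * (175*d^2 + 35*d^4) = 35*A^6 + 315*A^2 + 560*A^-2 + 315*A^-6 + 35*A^-10
  A^-4 * (85*d + 35*d^3) = -35*A^2 - 190*A^-2 - 190*A^-6 - 35*A^-10
  A^-6 * (23 + 22*d^2) = 22*A^-2 + 67*A^-6 + 22*A^-10
  A^-8 * (10*d) = -10*A^-6 - 10*A^-10
  A^-10 * (d^2) = A^-6 + 2*A^-10 + A^-14
Summing the groups: <K> = A^26 - 2*A^22 + 2*A^18 - 3*A^14 + 3*A^10 - 3*A^6 + 3*A^2 - 2*A^-2 + 2*A^-6 - A^-10 + A^-14
Normalise by the writhe: (-A^3)^(-w) = (-A^3)^(6) = A^18, so f(A) = A^18 * <K> = A^44 - 2*A^40 + 2*A^36 - 3*A^32 + 3*A^28 - 3*A^24 + 3*A^20 - 2*A^16 + 2*A^12 - A^8 + A^4.
Substitute A = t^(-1/4), i.e. A^e → t^(-e/4): V(t) = t^-1 - t^-2 + 2*t^-3 - 2*t^-4 + 3*t^-5 - 3*t^-6 + 3*t^-7 - 3*t^-8 + 2*t^-9 - 2*t^-10 + t^-11

Answer: t^-1 - t^-2 + 2*t^-3 - 2*t^-4 + 3*t^-5 - 3*t^-6 + 3*t^-7 - 3*t^-8 + 2*t^-9 - 2*t^-10 + t^-11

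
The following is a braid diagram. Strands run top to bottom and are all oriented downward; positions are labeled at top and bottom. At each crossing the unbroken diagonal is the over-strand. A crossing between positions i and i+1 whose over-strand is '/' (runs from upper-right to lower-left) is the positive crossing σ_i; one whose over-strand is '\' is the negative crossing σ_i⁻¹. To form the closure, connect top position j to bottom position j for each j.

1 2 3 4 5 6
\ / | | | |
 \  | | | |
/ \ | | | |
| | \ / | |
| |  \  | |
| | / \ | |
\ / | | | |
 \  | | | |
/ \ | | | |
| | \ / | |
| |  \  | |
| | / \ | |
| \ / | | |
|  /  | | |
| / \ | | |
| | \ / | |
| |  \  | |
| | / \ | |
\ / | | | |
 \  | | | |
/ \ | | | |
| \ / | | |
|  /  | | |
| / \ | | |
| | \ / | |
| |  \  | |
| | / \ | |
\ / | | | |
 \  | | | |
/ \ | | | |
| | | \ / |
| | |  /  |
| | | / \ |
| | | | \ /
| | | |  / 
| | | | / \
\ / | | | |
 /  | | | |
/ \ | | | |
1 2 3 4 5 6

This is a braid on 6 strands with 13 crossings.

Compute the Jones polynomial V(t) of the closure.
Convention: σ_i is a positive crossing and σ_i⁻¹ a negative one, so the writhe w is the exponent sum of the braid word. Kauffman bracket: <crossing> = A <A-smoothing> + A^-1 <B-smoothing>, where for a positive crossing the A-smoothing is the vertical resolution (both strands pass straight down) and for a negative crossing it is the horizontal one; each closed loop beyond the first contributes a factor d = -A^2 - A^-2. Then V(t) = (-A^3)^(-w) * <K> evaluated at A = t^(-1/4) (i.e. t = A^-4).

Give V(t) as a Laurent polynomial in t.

1 - 2*t^-1 + 4*t^-2 - 5*t^-3 + 7*t^-4 - 7*t^-5 + 6*t^-6 - 5*t^-7 + 3*t^-8 - t^-9

Derivation:
Reading the diagram top to bottom ('/'-over between positions i,i+1 = s_i, '\'-over = s_i^-1): braid word = s1^-1 s3^-1 s1^-1 s3^-1 s2 s3^-1 s1^-1 s2 s3^-1 s1^-1 s4 s5 s1.
The presented braid s1^-1 s3^-1 s1^-1 s3^-1 s2 s3^-1 s1^-1 s2 s3^-1 s1^-1 s4 s5 s1 on 6 strands reduces by inverse Markov moves (closure unchanged at each step):
  Deconjugate: the word is γ·β·γ⁻¹ with γ = s1^-1 (prefix) and γ⁻¹ = s1 (suffix); strip both.
  Destabilize: the word has the form β·s5 where s5 occurs only as the final letter (β ∈ B_5); drop it and the last strand → 5 strands.
  Destabilize: the word has the form β·s4 where s4 occurs only as the final letter (β ∈ B_4); drop it and the last strand → 4 strands.
Reduced to β = s3^-1 s1^-1 s3^-1 s2 s3^-1 s1^-1 s2 s3^-1 s1^-1 on 4 strands, 9 crossings.
Compute on β:
Braid: s3^-1 s1^-1 s3^-1 s2 s3^-1 s1^-1 s2 s3^-1 s1^-1 on 4 strands, 9 crossings.
Writhe w = (#positive) - (#negative) = 2 - 7 = -5.
State-sum expansion of <K>. There are 2^9 = 512 states.
For each crossing: s=0 is the vertical smoothing, s=1 horizontal. Crossing k contributes A^(sign_k * (1 - 2*s_k)); loop factor d = -A^2 - A^-2.
Tabulate the states by total A-exponent and number of loops L (A-exp: L × count):
  A^9: L=7 ×1
  A^7: L=6 ×9
  A^5: L=5 ×36
  A^3: L=4 ×83, L=6 ×1
  A^1: L=3 ×118, L=5 ×8
  A^-1: L=2 ×100, L=4 ×26
  A^-3: L=1 ×41, L=3 ×42, L=5 ×1
  A^-5: L=2 ×31, L=4 ×5
  A^-7: L=3 ×9
  A^-9: L=4 ×1
Each group contributes A^e * Σ count * d^(L-1):
Powers of d = -A^2 - A^-2: d^2 = A^4 + 2 + A^-4; d^3 = -A^6 - 3*A^2 - 3*A^-2 - A^-6; d^4 = A^8 + 4*A^4 + 6 + 4*A^-4 + A^-8; d^5 = -A^10 - 5*A^6 - 10*A^2 - 10*A^-2 - 5*A^-6 - A^-10; d^6 = A^12 + 6*A^8 + 15*A^4 + 20 + 15*A^-4 + 6*A^-8 + A^-12.
  A^9 * (d^6) = A^21 + 6*A^17 + 15*A^13 + 20*A^9 + 15*A^5 + 6*A + A^-3
  A^7 * (9*d^5) = -9*A^17 - 45*A^13 - 90*A^9 - 90*A^5 - 45*A - 9*A^-3
  A^5 * (36*d^4) = 36*A^13 + 144*A^9 + 216*A^5 + 144*A + 36*A^-3
  A^3 * (83*d^3 + d^5) = -A^13 - 88*A^9 - 259*A^5 - 259*A - 88*A^-3 - A^-7
  A^1 * (118*d^2 + 8*d^4) = 8*A^9 + 150*A^5 + 284*A + 150*A^-3 + 8*A^-7
  A^-1 * (100*d + 26*d^3) = -26*A^5 - 178*A - 178*A^-3 - 26*A^-7
  A^-3 * (41 + 42*d^2 + d^4) = A^5 + 46*A + 131*A^-3 + 46*A^-7 + A^-11
  A^-5 * (31*d + 5*d^3) = -5*A - 46*A^-3 - 46*A^-7 - 5*A^-11
  A^-7 * (9*d^2) = 9*A^-3 + 18*A^-7 + 9*A^-11
  A^-9 * (d^3) = -A^-3 - 3*A^-7 - 3*A^-11 - A^-15
Summing the groups: <K> = A^21 - 3*A^17 + 5*A^13 - 6*A^9 + 7*A^5 - 7*A + 5*A^-3 - 4*A^-7 + 2*A^-11 - A^-15
Normalise by the writhe: (-A^3)^(-w) = (-A^3)^(5) = -A^15, so f(A) = -A^15 * <K> = -A^36 + 3*A^32 - 5*A^28 + 6*A^24 - 7*A^20 + 7*A^16 - 5*A^12 + 4*A^8 - 2*A^4 + 1.
Substitute A = t^(-1/4), i.e. A^e → t^(-e/4): V(t) = 1 - 2*t^-1 + 4*t^-2 - 5*t^-3 + 7*t^-4 - 7*t^-5 + 6*t^-6 - 5*t^-7 + 3*t^-8 - t^-9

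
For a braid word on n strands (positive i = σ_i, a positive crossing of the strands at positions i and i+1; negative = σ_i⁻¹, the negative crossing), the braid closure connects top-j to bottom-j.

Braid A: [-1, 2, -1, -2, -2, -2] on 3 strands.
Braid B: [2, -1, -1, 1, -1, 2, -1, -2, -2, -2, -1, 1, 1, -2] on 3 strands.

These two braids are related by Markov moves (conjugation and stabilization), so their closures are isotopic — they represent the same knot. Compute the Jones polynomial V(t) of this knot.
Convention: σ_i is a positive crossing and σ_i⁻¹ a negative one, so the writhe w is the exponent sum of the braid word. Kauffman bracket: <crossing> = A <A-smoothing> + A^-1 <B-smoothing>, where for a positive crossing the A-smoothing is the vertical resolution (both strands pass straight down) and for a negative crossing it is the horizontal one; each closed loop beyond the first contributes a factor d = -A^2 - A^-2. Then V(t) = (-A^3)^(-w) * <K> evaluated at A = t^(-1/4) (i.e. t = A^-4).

Markov-equivalent braids have isotopic closures, hence identical knot invariants. Strip the Markov moves from each word to reach a common short braid β, then compute V(t) once on β.
Braid A: s1^-1 s2 s1^-1 s2^-1 s2^-1 s2^-1 on 3 strands has no conjugating prefix/suffix or stabilization to strip; take β = s1^-1 s2 s1^-1 s2^-1 s2^-1 s2^-1.
Braid B: s2 s1^-1 s1^-1 s1 s1^-1 s2 s1^-1 s2^-1 s2^-1 s2^-1 s1^-1 s1 s1 s2^-1 on 3 strands reduces by inverse Markov moves (closure unchanged at each step):
  Deconjugate: the word is γ·β·γ⁻¹ with γ = s2 s1^-1 (prefix) and γ⁻¹ = s1 s2^-1 (suffix); strip both.
  Deconjugate: the word is γ·β·γ⁻¹ with γ = s1^-1 s1 (prefix) and γ⁻¹ = s1^-1 s1 (suffix); strip both.
Reduced to β = s1^-1 s2 s1^-1 s2^-1 s2^-1 s2^-1 on 3 strands, 6 crossings.
Both give the same β = s1^-1 s2 s1^-1 s2^-1 s2^-1 s2^-1 on 3 strands, so one state sum suffices:
Braid: s1^-1 s2 s1^-1 s2^-1 s2^-1 s2^-1 on 3 strands, 6 crossings.
Writhe w = (#positive) - (#negative) = 1 - 5 = -4.
State-sum expansion of <K>. There are 2^6 = 64 states.
Each crossing splits two ways (0=vertical, 1=horizontal). The state's weight is A^(#A-smoothings - #B-smoothings) * d^(loops - 1).
Tabulate the states by total A-exponent and number of loops L (A-exp: L × count):
  A^6: L=4 ×1
  A^4: L=3 ×6
  A^2: L=2 ×12, L=4 ×3
  A^0: L=1 ×9, L=3 ×10, L=5 ×1
  A^-2: L=2 ×12, L=4 ×3
  A^-4: L=1 ×2, L=3 ×4
  A^-6: L=2 ×1
Each group contributes A^e * Σ count * d^(L-1):
Powers of d = -A^2 - A^-2: d^2 = A^4 + 2 + A^-4; d^3 = -A^6 - 3*A^2 - 3*A^-2 - A^-6; d^4 = A^8 + 4*A^4 + 6 + 4*A^-4 + A^-8.
  A^6 * (d^3) = -A^12 - 3*A^8 - 3*A^4 - 1
  A^4 * (6*d^2) = 6*A^8 + 12*A^4 + 6
  A^2 * (12*d + 3*d^3) = -3*A^8 - 21*A^4 - 21 - 3*A^-4
  A^0 * (9 + 10*d^2 + d^4) = A^8 + 14*A^4 + 35 + 14*A^-4 + A^-8
  A^-2 * (12*d + 3*d^3) = -3*A^4 - 21 - 21*A^-4 - 3*A^-8
  A^-4 * (2 + 4*d^2) = 4 + 10*A^-4 + 4*A^-8
  A^-6 * (d) = -A^-4 - A^-8
Summing the groups: <K> = -A^12 + A^8 - A^4 + 2 - A^-4 + A^-8
Normalise by the writhe: (-A^3)^(-w) = (-A^3)^(4) = A^12, so f(A) = A^12 * <K> = -A^24 + A^20 - A^16 + 2*A^12 - A^8 + A^4.
Substitute A = t^(-1/4), i.e. A^e → t^(-e/4): V(t) = t^-1 - t^-2 + 2*t^-3 - t^-4 + t^-5 - t^-6

Answer: t^-1 - t^-2 + 2*t^-3 - t^-4 + t^-5 - t^-6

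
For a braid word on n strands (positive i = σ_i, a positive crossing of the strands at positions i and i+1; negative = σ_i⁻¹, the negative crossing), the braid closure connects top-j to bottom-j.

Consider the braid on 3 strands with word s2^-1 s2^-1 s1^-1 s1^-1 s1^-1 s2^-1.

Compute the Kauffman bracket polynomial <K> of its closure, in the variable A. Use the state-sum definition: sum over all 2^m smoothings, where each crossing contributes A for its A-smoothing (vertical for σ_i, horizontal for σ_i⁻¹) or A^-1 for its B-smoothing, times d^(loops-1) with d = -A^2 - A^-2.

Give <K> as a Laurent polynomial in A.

A^14 - 2*A^10 + A^6 - 2*A^2 + 2*A^-2 + A^-10

Derivation:
Braid: s2^-1 s2^-1 s1^-1 s1^-1 s1^-1 s2^-1 on 3 strands, 6 crossings.
Writhe w = (#positive) - (#negative) = 0 - 6 = -6.
State-sum expansion of <K>. There are 2^6 = 64 states.
Each crossing splits two ways (0=vertical, 1=horizontal). The state's weight is A^(#A-smoothings - #B-smoothings) * d^(loops - 1).
Tabulate the states by total A-exponent and number of loops L (A-exp: L × count):
  A^6: L=5 ×1
  A^4: L=4 ×6
  A^2: L=3 ×15
  A^0: L=2 ×18, L=4 ×2
  A^-2: L=1 ×9, L=3 ×6
  A^-4: L=2 ×6
  A^-6: L=3 ×1
Each group contributes A^e * Σ count * d^(L-1):
Powers of d = -A^2 - A^-2: d^2 = A^4 + 2 + A^-4; d^3 = -A^6 - 3*A^2 - 3*A^-2 - A^-6; d^4 = A^8 + 4*A^4 + 6 + 4*A^-4 + A^-8.
  A^6 * (d^4) = A^14 + 4*A^10 + 6*A^6 + 4*A^2 + A^-2
  A^4 * (6*d^3) = -6*A^10 - 18*A^6 - 18*A^2 - 6*A^-2
  A^2 * (15*d^2) = 15*A^6 + 30*A^2 + 15*A^-2
  A^0 * (18*d + 2*d^3) = -2*A^6 - 24*A^2 - 24*A^-2 - 2*A^-6
  A^-2 * (9 + 6*d^2) = 6*A^2 + 21*A^-2 + 6*A^-6
  A^-4 * (6*d) = -6*A^-2 - 6*A^-6
  A^-6 * (d^2) = A^-2 + 2*A^-6 + A^-10
Summing the groups: <K> = A^14 - 2*A^10 + A^6 - 2*A^2 + 2*A^-2 + A^-10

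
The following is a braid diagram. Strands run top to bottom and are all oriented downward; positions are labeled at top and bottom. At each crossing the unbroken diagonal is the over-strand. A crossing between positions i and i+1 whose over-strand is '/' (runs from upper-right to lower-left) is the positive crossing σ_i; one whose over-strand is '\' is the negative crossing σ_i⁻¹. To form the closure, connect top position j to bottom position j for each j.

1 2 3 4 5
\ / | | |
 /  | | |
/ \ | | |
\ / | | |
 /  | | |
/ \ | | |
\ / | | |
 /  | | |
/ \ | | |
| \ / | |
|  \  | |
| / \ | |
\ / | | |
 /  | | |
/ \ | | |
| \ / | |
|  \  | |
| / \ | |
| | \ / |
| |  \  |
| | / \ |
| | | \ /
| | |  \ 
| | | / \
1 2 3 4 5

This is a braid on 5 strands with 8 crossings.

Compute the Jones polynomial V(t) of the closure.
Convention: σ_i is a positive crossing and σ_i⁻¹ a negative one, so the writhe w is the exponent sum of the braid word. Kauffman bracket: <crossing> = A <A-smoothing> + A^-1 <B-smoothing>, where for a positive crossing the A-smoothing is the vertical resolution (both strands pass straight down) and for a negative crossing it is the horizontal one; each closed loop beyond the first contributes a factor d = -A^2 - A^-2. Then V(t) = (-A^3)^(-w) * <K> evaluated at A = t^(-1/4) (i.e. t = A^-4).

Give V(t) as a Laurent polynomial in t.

t^5 - 2*t^4 + 2*t^3 - 2*t^2 + 2*t - 1 + t^-1

Derivation:
Reading the diagram top to bottom ('/'-over between positions i,i+1 = s_i, '\'-over = s_i^-1): braid word = s1 s1 s1 s2^-1 s1 s2^-1 s3^-1 s4^-1.
The presented braid s1 s1 s1 s2^-1 s1 s2^-1 s3^-1 s4^-1 on 5 strands reduces by inverse Markov moves (closure unchanged at each step):
  Destabilize: the word has the form β·s4^-1 where s4^-1 occurs only as the final letter (β ∈ B_4); drop it and the last strand → 4 strands.
  Destabilize: the word has the form β·s3^-1 where s3^-1 occurs only as the final letter (β ∈ B_3); drop it and the last strand → 3 strands.
Reduced to β = s1 s1 s1 s2^-1 s1 s2^-1 on 3 strands, 6 crossings.
Compute on β:
Braid: s1 s1 s1 s2^-1 s1 s2^-1 on 3 strands, 6 crossings.
Writhe w = (#positive) - (#negative) = 4 - 2 = 2.
Enumerate smoothing states for the bracket polynomial. There are 2^6 = 64 states.
Each crossing splits two ways (0=vertical, 1=horizontal). The state's weight is A^(#A-smoothings - #B-smoothings) * d^(loops - 1).
Tabulate the states by total A-exponent and number of loops L (A-exp: L × count):
  A^6: L=3 ×1
  A^4: L=2 ×6
  A^2: L=1 ×11, L=3 ×4
  A^0: L=2 ×19, L=4 ×1
  A^-2: L=3 ×15
  A^-4: L=4 ×6
  A^-6: L=5 ×1
Each group contributes A^e * Σ count * d^(L-1):
Powers of d = -A^2 - A^-2: d^2 = A^4 + 2 + A^-4; d^3 = -A^6 - 3*A^2 - 3*A^-2 - A^-6; d^4 = A^8 + 4*A^4 + 6 + 4*A^-4 + A^-8.
  A^6 * (d^2) = A^10 + 2*A^6 + A^2
  A^4 * (6*d) = -6*A^6 - 6*A^2
  A^2 * (11 + 4*d^2) = 4*A^6 + 19*A^2 + 4*A^-2
  A^0 * (19*d + d^3) = -A^6 - 22*A^2 - 22*A^-2 - A^-6
  A^-2 * (15*d^2) = 15*A^2 + 30*A^-2 + 15*A^-6
  A^-4 * (6*d^3) = -6*A^2 - 18*A^-2 - 18*A^-6 - 6*A^-10
  A^-6 * (d^4) = A^2 + 4*A^-2 + 6*A^-6 + 4*A^-10 + A^-14
Summing the groups: <K> = A^10 - A^6 + 2*A^2 - 2*A^-2 + 2*A^-6 - 2*A^-10 + A^-14
Normalise by the writhe: (-A^3)^(-w) = (-A^3)^(-2) = A^-6, so f(A) = A^-6 * <K> = A^4 - 1 + 2*A^-4 - 2*A^-8 + 2*A^-12 - 2*A^-16 + A^-20.
Substitute A = t^(-1/4), i.e. A^e → t^(-e/4): V(t) = t^5 - 2*t^4 + 2*t^3 - 2*t^2 + 2*t - 1 + t^-1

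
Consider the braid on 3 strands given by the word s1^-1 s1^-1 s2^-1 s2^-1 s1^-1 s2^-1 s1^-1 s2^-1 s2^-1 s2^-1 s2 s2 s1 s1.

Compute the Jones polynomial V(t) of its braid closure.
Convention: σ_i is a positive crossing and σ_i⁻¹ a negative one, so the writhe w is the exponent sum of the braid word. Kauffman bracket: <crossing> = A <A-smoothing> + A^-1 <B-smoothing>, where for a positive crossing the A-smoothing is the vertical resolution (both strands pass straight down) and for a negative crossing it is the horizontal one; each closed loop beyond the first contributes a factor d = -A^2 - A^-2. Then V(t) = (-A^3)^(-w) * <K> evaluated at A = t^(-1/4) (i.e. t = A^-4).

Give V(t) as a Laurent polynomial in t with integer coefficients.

The presented braid s1^-1 s1^-1 s2^-1 s2^-1 s1^-1 s2^-1 s1^-1 s2^-1 s2^-1 s2^-1 s2 s2 s1 s1 on 3 strands reduces by inverse Markov moves (closure unchanged at each step):
  Deconjugate: the word is γ·β·γ⁻¹ with γ = s1^-1 s1^-1 (prefix) and γ⁻¹ = s1 s1 (suffix); strip both.
  Deconjugate: the word is γ·β·γ⁻¹ with γ = s2^-1 s2^-1 (prefix) and γ⁻¹ = s2 s2 (suffix); strip both.
Reduced to β = s1^-1 s2^-1 s1^-1 s2^-1 s2^-1 s2^-1 on 3 strands, 6 crossings.
Compute on β:
Braid: s1^-1 s2^-1 s1^-1 s2^-1 s2^-1 s2^-1 on 3 strands, 6 crossings.
Writhe w = (#positive) - (#negative) = 0 - 6 = -6.
State-sum expansion of <K>. There are 2^6 = 64 states.
For each crossing: s=0 is the vertical smoothing, s=1 horizontal. Crossing k contributes A^(sign_k * (1 - 2*s_k)); loop factor d = -A^2 - A^-2.
Tabulate the states by total A-exponent and number of loops L (A-exp: L × count):
  A^6: L=3 ×1
  A^4: L=2 ×3, L=4 ×3
  A^2: L=1 ×3, L=3 ×11, L=5 ×1
  A^0: L=2 ×16, L=4 ×4
  A^-2: L=1 ×8, L=3 ×7
  A^-4: L=2 ×6
  A^-6: L=3 ×1
Each group contributes A^e * Σ count * d^(L-1):
Powers of d = -A^2 - A^-2: d^2 = A^4 + 2 + A^-4; d^3 = -A^6 - 3*A^2 - 3*A^-2 - A^-6; d^4 = A^8 + 4*A^4 + 6 + 4*A^-4 + A^-8.
  A^6 * (d^2) = A^10 + 2*A^6 + A^2
  A^4 * (3*d + 3*d^3) = -3*A^10 - 12*A^6 - 12*A^2 - 3*A^-2
  A^2 * (3 + 11*d^2 + d^4) = A^10 + 15*A^6 + 31*A^2 + 15*A^-2 + A^-6
  A^0 * (16*d + 4*d^3) = -4*A^6 - 28*A^2 - 28*A^-2 - 4*A^-6
  A^-2 * (8 + 7*d^2) = 7*A^2 + 22*A^-2 + 7*A^-6
  A^-4 * (6*d) = -6*A^-2 - 6*A^-6
  A^-6 * (d^2) = A^-2 + 2*A^-6 + A^-10
Summing the groups: <K> = -A^10 + A^6 - A^2 + A^-2 + A^-10
Normalise by the writhe: (-A^3)^(-w) = (-A^3)^(6) = A^18, so f(A) = A^18 * <K> = -A^28 + A^24 - A^20 + A^16 + A^8.
Substitute A = t^(-1/4), i.e. A^e → t^(-e/4): V(t) = t^-2 + t^-4 - t^-5 + t^-6 - t^-7

Answer: t^-2 + t^-4 - t^-5 + t^-6 - t^-7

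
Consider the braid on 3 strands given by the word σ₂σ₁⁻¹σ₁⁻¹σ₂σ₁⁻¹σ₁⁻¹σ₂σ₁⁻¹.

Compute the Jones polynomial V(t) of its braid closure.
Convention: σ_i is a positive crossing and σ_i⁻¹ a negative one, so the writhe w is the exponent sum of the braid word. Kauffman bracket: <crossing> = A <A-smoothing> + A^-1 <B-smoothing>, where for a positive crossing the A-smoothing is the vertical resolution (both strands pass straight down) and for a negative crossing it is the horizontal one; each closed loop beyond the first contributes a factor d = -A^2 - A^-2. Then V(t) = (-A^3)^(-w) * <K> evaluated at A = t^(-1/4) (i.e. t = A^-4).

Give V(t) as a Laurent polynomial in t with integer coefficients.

Braid: s2 s1^-1 s1^-1 s2 s1^-1 s1^-1 s2 s1^-1 on 3 strands, 8 crossings.
Writhe w = (#positive) - (#negative) = 3 - 5 = -2.
State-sum expansion of <K>. There are 2^8 = 256 states.
Each crossing splits two ways (0=vertical, 1=horizontal). The state's weight is A^(#A-smoothings - #B-smoothings) * d^(loops - 1).
Tabulate the states by total A-exponent and number of loops L (A-exp: L × count):
  A^8: L=6 ×1
  A^6: L=5 ×8
  A^4: L=4 ×28
  A^2: L=3 ×55, L=5 ×1
  A^0: L=2 ×63, L=4 ×7
  A^-2: L=1 ×35, L=3 ×21
  A^-4: L=2 ×26, L=4 ×2
  A^-6: L=3 ×8
  A^-8: L=4 ×1
Each group contributes A^e * Σ count * d^(L-1):
Powers of d = -A^2 - A^-2: d^2 = A^4 + 2 + A^-4; d^3 = -A^6 - 3*A^2 - 3*A^-2 - A^-6; d^4 = A^8 + 4*A^4 + 6 + 4*A^-4 + A^-8; d^5 = -A^10 - 5*A^6 - 10*A^2 - 10*A^-2 - 5*A^-6 - A^-10.
  A^8 * (d^5) = -A^18 - 5*A^14 - 10*A^10 - 10*A^6 - 5*A^2 - A^-2
  A^6 * (8*d^4) = 8*A^14 + 32*A^10 + 48*A^6 + 32*A^2 + 8*A^-2
  A^4 * (28*d^3) = -28*A^10 - 84*A^6 - 84*A^2 - 28*A^-2
  A^2 * (55*d^2 + d^4) = A^10 + 59*A^6 + 116*A^2 + 59*A^-2 + A^-6
  A^0 * (63*d + 7*d^3) = -7*A^6 - 84*A^2 - 84*A^-2 - 7*A^-6
  A^-2 * (35 + 21*d^2) = 21*A^2 + 77*A^-2 + 21*A^-6
  A^-4 * (26*d + 2*d^3) = -2*A^2 - 32*A^-2 - 32*A^-6 - 2*A^-10
  A^-6 * (8*d^2) = 8*A^-2 + 16*A^-6 + 8*A^-10
  A^-8 * (d^3) = -A^-2 - 3*A^-6 - 3*A^-10 - A^-14
Summing the groups: <K> = -A^18 + 3*A^14 - 5*A^10 + 6*A^6 - 6*A^2 + 6*A^-2 - 4*A^-6 + 3*A^-10 - A^-14
Normalise by the writhe: (-A^3)^(-w) = (-A^3)^(2) = A^6, so f(A) = A^6 * <K> = -A^24 + 3*A^20 - 5*A^16 + 6*A^12 - 6*A^8 + 6*A^4 - 4 + 3*A^-4 - A^-8.
Substitute A = t^(-1/4), i.e. A^e → t^(-e/4): V(t) = -t^2 + 3*t - 4 + 6*t^-1 - 6*t^-2 + 6*t^-3 - 5*t^-4 + 3*t^-5 - t^-6

Answer: -t^2 + 3*t - 4 + 6*t^-1 - 6*t^-2 + 6*t^-3 - 5*t^-4 + 3*t^-5 - t^-6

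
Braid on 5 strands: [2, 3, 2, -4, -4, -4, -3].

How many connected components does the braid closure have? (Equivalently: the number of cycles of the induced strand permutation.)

Track the strand permutation on 5 strands, starting from identity.
  step 1: s2 swaps positions 2,3 -> [1 3 2 4 5]
  step 2: s3 swaps positions 3,4 -> [1 3 4 2 5]
  step 3: s2 swaps positions 2,3 -> [1 4 3 2 5]
  step 4: s4^-1 swaps positions 4,5 -> [1 4 3 5 2]
  step 5: s4^-1 swaps positions 4,5 -> [1 4 3 2 5]
  step 6: s4^-1 swaps positions 4,5 -> [1 4 3 5 2]
  step 7: s3^-1 swaps positions 3,4 -> [1 4 5 3 2]
Final permutation (position -> original strand): [1 4 5 3 2]
Closure components = cycle count of this permutation = 2.

Answer: 2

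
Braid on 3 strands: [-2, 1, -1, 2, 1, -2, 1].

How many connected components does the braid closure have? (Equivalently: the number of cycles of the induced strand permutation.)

2

Derivation:
Track the strand permutation on 3 strands, starting from identity.
  step 1: s2^-1 swaps positions 2,3 -> [1 3 2]
  step 2: s1 swaps positions 1,2 -> [3 1 2]
  step 3: s1^-1 swaps positions 1,2 -> [1 3 2]
  step 4: s2 swaps positions 2,3 -> [1 2 3]
  step 5: s1 swaps positions 1,2 -> [2 1 3]
  step 6: s2^-1 swaps positions 2,3 -> [2 3 1]
  step 7: s1 swaps positions 1,2 -> [3 2 1]
Final permutation (position -> original strand): [3 2 1]
Closure components = cycle count of this permutation = 2.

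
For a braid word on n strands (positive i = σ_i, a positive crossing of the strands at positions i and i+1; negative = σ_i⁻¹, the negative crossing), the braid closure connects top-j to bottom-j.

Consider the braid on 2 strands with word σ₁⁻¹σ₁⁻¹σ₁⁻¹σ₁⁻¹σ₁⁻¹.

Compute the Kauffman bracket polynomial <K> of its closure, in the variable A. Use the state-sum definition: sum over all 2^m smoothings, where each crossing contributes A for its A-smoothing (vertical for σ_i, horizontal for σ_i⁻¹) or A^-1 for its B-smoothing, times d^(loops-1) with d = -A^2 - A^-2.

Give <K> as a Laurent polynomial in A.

A^13 - A^9 + A^5 - A - A^-7

Derivation:
Braid: s1^-1 s1^-1 s1^-1 s1^-1 s1^-1 on 2 strands, 5 crossings.
Writhe w = (#positive) - (#negative) = 0 - 5 = -5.
State-sum expansion of <K>. There are 2^5 = 32 states.
Each crossing splits two ways (0=vertical, 1=horizontal). The state's weight is A^(#A-smoothings - #B-smoothings) * d^(loops - 1).
  state 00000: A-exp=-5, loops=2, term = A^-5 * d^1
  state 00001: A-exp=-3, loops=1, term = A^-3 * d^0
  state 00010: A-exp=-3, loops=1, term = A^-3 * d^0
  state 00011: A-exp=-1, loops=2, term = A^-1 * d^1
  state 00100: A-exp=-3, loops=1, term = A^-3 * d^0
  state 00101: A-exp=-1, loops=2, term = A^-1 * d^1
  state 00110: A-exp=-1, loops=2, term = A^-1 * d^1
  state 00111: A-exp=+1, loops=3, term = A^1 * d^2
  state 01000: A-exp=-3, loops=1, term = A^-3 * d^0
  state 01001: A-exp=-1, loops=2, term = A^-1 * d^1
  state 01010: A-exp=-1, loops=2, term = A^-1 * d^1
  state 01011: A-exp=+1, loops=3, term = A^1 * d^2
  state 01100: A-exp=-1, loops=2, term = A^-1 * d^1
  state 01101: A-exp=+1, loops=3, term = A^1 * d^2
  state 01110: A-exp=+1, loops=3, term = A^1 * d^2
  state 01111: A-exp=+3, loops=4, term = A^3 * d^3
  state 10000: A-exp=-3, loops=1, term = A^-3 * d^0
  state 10001: A-exp=-1, loops=2, term = A^-1 * d^1
  state 10010: A-exp=-1, loops=2, term = A^-1 * d^1
  state 10011: A-exp=+1, loops=3, term = A^1 * d^2
  state 10100: A-exp=-1, loops=2, term = A^-1 * d^1
  state 10101: A-exp=+1, loops=3, term = A^1 * d^2
  state 10110: A-exp=+1, loops=3, term = A^1 * d^2
  state 10111: A-exp=+3, loops=4, term = A^3 * d^3
  state 11000: A-exp=-1, loops=2, term = A^-1 * d^1
  state 11001: A-exp=+1, loops=3, term = A^1 * d^2
  state 11010: A-exp=+1, loops=3, term = A^1 * d^2
  state 11011: A-exp=+3, loops=4, term = A^3 * d^3
  state 11100: A-exp=+1, loops=3, term = A^1 * d^2
  state 11101: A-exp=+3, loops=4, term = A^3 * d^3
  state 11110: A-exp=+3, loops=4, term = A^3 * d^3
  state 11111: A-exp=+5, loops=5, term = A^5 * d^4
Collect the terms by A-exponent (count of states per loop number):
Powers of d = -A^2 - A^-2: d^2 = A^4 + 2 + A^-4; d^3 = -A^6 - 3*A^2 - 3*A^-2 - A^-6; d^4 = A^8 + 4*A^4 + 6 + 4*A^-4 + A^-8.
  A^5 * (d^4) = A^13 + 4*A^9 + 6*A^5 + 4*A + A^-3
  A^3 * (5*d^3) = -5*A^9 - 15*A^5 - 15*A - 5*A^-3
  A^1 * (10*d^2) = 10*A^5 + 20*A + 10*A^-3
  A^-1 * (10*d) = -10*A - 10*A^-3
  A^-3 * (5) = 5*A^-3
  A^-5 * (d) = -A^-3 - A^-7
Summing the groups: <K> = A^13 - A^9 + A^5 - A - A^-7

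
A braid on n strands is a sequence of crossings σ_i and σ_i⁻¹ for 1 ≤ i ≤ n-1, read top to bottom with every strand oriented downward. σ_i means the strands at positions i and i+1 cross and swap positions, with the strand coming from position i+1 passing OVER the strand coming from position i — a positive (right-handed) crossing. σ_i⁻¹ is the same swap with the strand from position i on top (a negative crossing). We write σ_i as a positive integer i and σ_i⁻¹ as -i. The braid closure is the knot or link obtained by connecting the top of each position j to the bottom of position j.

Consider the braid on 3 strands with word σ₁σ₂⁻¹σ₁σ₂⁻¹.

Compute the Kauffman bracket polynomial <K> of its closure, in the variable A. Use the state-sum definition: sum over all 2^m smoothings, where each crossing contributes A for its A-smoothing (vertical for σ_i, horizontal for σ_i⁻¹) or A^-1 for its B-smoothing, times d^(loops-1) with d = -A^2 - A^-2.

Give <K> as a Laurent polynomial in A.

Braid: s1 s2^-1 s1 s2^-1 on 3 strands, 4 crossings.
Writhe w = (#positive) - (#negative) = 2 - 2 = 0.
State-sum expansion of <K>. There are 2^4 = 16 states.
Smooth each crossing (0=||, 1=⌣⌢); contribution A^(Σ sign_k(1-2s_k)) * d^(L-1).
  state 0000: A-exp=+0, loops=3, term = A^0 * d^2
  state 0001: A-exp=+2, loops=2, term = A^2 * d^1
  state 0010: A-exp=-2, loops=2, term = A^-2 * d^1
  state 0011: A-exp=+0, loops=1, term = A^0 * d^0
  state 0100: A-exp=+2, loops=2, term = A^2 * d^1
  state 0101: A-exp=+4, loops=3, term = A^4 * d^2
  state 0110: A-exp=+0, loops=1, term = A^0 * d^0
  state 0111: A-exp=+2, loops=2, term = A^2 * d^1
  state 1000: A-exp=-2, loops=2, term = A^-2 * d^1
  state 1001: A-exp=+0, loops=1, term = A^0 * d^0
  state 1010: A-exp=-4, loops=3, term = A^-4 * d^2
  state 1011: A-exp=-2, loops=2, term = A^-2 * d^1
  state 1100: A-exp=+0, loops=1, term = A^0 * d^0
  state 1101: A-exp=+2, loops=2, term = A^2 * d^1
  state 1110: A-exp=-2, loops=2, term = A^-2 * d^1
  state 1111: A-exp=+0, loops=1, term = A^0 * d^0
Collect the terms by A-exponent (count of states per loop number):
Powers of d = -A^2 - A^-2: d^2 = A^4 + 2 + A^-4.
  A^4 * (d^2) = A^8 + 2*A^4 + 1
  A^2 * (4*d) = -4*A^4 - 4
  A^0 * (5 + d^2) = A^4 + 7 + A^-4
  A^-2 * (4*d) = -4 - 4*A^-4
  A^-4 * (d^2) = 1 + 2*A^-4 + A^-8
Summing the groups: <K> = A^8 - A^4 + 1 - A^-4 + A^-8

Answer: A^8 - A^4 + 1 - A^-4 + A^-8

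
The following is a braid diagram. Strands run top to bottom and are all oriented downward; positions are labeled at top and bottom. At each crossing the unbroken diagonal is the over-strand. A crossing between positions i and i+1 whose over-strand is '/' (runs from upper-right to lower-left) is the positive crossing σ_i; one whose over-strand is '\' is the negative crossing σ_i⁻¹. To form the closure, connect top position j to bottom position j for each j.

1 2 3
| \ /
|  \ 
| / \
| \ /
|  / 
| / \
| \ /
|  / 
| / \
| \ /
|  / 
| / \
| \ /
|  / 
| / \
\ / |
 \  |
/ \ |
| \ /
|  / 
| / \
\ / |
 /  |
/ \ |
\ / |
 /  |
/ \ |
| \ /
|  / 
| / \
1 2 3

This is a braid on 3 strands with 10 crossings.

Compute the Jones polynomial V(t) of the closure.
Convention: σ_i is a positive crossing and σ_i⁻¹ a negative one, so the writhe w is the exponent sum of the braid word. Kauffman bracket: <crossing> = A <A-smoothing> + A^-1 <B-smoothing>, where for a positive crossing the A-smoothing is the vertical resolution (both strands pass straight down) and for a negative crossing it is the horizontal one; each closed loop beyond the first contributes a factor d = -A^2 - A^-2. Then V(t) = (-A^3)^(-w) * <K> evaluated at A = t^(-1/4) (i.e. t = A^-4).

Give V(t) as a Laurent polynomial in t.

-t^9 + t^8 - 2*t^7 + 3*t^6 - 2*t^5 + 2*t^4 - t^3 + t^2

Derivation:
Reading the diagram top to bottom ('/'-over between positions i,i+1 = s_i, '\'-over = s_i^-1): braid word = s2^-1 s2 s2 s2 s2 s1^-1 s2 s1 s1 s2.
The presented braid s2^-1 s2 s2 s2 s2 s1^-1 s2 s1 s1 s2 on 3 strands reduces by inverse Markov moves (closure unchanged at each step):
  Deconjugate: the word is γ·β·γ⁻¹ with γ = s2^-1 (prefix) and γ⁻¹ = s2 (suffix); strip both.
Reduced to β = s2 s2 s2 s2 s1^-1 s2 s1 s1 on 3 strands, 8 crossings.
Compute on β:
Braid: s2 s2 s2 s2 s1^-1 s2 s1 s1 on 3 strands, 8 crossings.
Writhe w = (#positive) - (#negative) = 7 - 1 = 6.
Computing the Kauffman bracket via state sum. There are 2^8 = 256 states.
Smooth each crossing (0=||, 1=⌣⌢); contribution A^(Σ sign_k(1-2s_k)) * d^(L-1).
Tabulate the states by total A-exponent and number of loops L (A-exp: L × count):
  A^8: L=2 ×1
  A^6: L=1 ×5, L=3 ×3
  A^4: L=2 ×27, L=4 ×1
  A^2: L=1 ×18, L=3 ×38
  A^0: L=2 ×41, L=4 ×29
  A^-2: L=3 ×44, L=5 ×12
  A^-4: L=4 ×26, L=6 ×2
  A^-6: L=5 ×8
  A^-8: L=6 ×1
Each group contributes A^e * Σ count * d^(L-1):
Powers of d = -A^2 - A^-2: d^2 = A^4 + 2 + A^-4; d^3 = -A^6 - 3*A^2 - 3*A^-2 - A^-6; d^4 = A^8 + 4*A^4 + 6 + 4*A^-4 + A^-8; d^5 = -A^10 - 5*A^6 - 10*A^2 - 10*A^-2 - 5*A^-6 - A^-10.
  A^8 * (d) = -A^10 - A^6
  A^6 * (5 + 3*d^2) = 3*A^10 + 11*A^6 + 3*A^2
  A^4 * (27*d + d^3) = -A^10 - 30*A^6 - 30*A^2 - A^-2
  A^2 * (18 + 38*d^2) = 38*A^6 + 94*A^2 + 38*A^-2
  A^0 * (41*d + 29*d^3) = -29*A^6 - 128*A^2 - 128*A^-2 - 29*A^-6
  A^-2 * (44*d^2 + 12*d^4) = 12*A^6 + 92*A^2 + 160*A^-2 + 92*A^-6 + 12*A^-10
  A^-4 * (26*d^3 + 2*d^5) = -2*A^6 - 36*A^2 - 98*A^-2 - 98*A^-6 - 36*A^-10 - 2*A^-14
  A^-6 * (8*d^4) = 8*A^2 + 32*A^-2 + 48*A^-6 + 32*A^-10 + 8*A^-14
  A^-8 * (d^5) = -A^2 - 5*A^-2 - 10*A^-6 - 10*A^-10 - 5*A^-14 - A^-18
Summing the groups: <K> = A^10 - A^6 + 2*A^2 - 2*A^-2 + 3*A^-6 - 2*A^-10 + A^-14 - A^-18
Normalise by the writhe: (-A^3)^(-w) = (-A^3)^(-6) = A^-18, so f(A) = A^-18 * <K> = A^-8 - A^-12 + 2*A^-16 - 2*A^-20 + 3*A^-24 - 2*A^-28 + A^-32 - A^-36.
Substitute A = t^(-1/4), i.e. A^e → t^(-e/4): V(t) = -t^9 + t^8 - 2*t^7 + 3*t^6 - 2*t^5 + 2*t^4 - t^3 + t^2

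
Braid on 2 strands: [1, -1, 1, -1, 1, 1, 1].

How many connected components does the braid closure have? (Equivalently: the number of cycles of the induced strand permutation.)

1

Derivation:
Track the strand permutation on 2 strands, starting from identity.
  step 1: s1 swaps positions 1,2 -> [2 1]
  step 2: s1^-1 swaps positions 1,2 -> [1 2]
  step 3: s1 swaps positions 1,2 -> [2 1]
  step 4: s1^-1 swaps positions 1,2 -> [1 2]
  step 5: s1 swaps positions 1,2 -> [2 1]
  step 6: s1 swaps positions 1,2 -> [1 2]
  step 7: s1 swaps positions 1,2 -> [2 1]
Final permutation (position -> original strand): [2 1]
Closure components = cycle count of this permutation = 1.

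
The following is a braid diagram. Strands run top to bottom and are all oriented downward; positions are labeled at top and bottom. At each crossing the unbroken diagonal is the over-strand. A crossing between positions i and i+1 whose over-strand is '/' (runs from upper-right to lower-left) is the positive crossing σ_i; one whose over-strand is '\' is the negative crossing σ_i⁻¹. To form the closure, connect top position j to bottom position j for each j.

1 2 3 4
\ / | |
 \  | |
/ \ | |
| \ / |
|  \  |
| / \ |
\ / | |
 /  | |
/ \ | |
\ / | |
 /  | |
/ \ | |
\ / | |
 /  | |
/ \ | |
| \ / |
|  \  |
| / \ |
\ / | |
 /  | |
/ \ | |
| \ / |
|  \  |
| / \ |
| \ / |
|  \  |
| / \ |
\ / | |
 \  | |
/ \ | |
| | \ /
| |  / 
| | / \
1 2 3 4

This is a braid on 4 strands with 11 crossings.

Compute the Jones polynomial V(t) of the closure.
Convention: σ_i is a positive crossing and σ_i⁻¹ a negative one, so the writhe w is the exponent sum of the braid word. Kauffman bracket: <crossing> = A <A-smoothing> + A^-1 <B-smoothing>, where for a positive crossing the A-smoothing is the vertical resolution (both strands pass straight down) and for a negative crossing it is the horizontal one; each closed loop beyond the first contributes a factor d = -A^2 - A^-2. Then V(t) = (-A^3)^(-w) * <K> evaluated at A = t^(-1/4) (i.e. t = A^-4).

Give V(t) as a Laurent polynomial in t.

Reading the diagram top to bottom ('/'-over between positions i,i+1 = s_i, '\'-over = s_i^-1): braid word = s1^-1 s2^-1 s1 s1 s1 s2^-1 s1 s2^-1 s2^-1 s1^-1 s3.
The presented braid s1^-1 s2^-1 s1 s1 s1 s2^-1 s1 s2^-1 s2^-1 s1^-1 s3 on 4 strands reduces by inverse Markov moves (closure unchanged at each step):
  Destabilize: the word has the form β·s3 where s3 occurs only as the final letter (β ∈ B_3); drop it and the last strand → 3 strands.
Reduced to β = s1^-1 s2^-1 s1 s1 s1 s2^-1 s1 s2^-1 s2^-1 s1^-1 on 3 strands, 10 crossings.
Compute on β:
Braid: s1^-1 s2^-1 s1 s1 s1 s2^-1 s1 s2^-1 s2^-1 s1^-1 on 3 strands, 10 crossings.
Writhe w = (#positive) - (#negative) = 4 - 6 = -2.
Enumerate smoothing states for the bracket polynomial. There are 2^10 = 1024 states.
Each crossing splits two ways (0=vertical, 1=horizontal). The state's weight is A^(#A-smoothings - #B-smoothings) * d^(loops - 1).
Tabulate the states by total A-exponent and number of loops L (A-exp: L × count):
  A^10: L=5 ×1
  A^8: L=4 ×10
  A^6: L=3 ×38, L=5 ×7
  A^4: L=2 ×67, L=4 ×49, L=6 ×4
  A^2: L=1 ×46, L=3 ×130, L=5 ×33, L=7 ×1
  A^0: L=2 ×131, L=4 ×110, L=6 ×11
  A^-2: L=1 ×25, L=3 ×133, L=5 ×51, L=7 ×1
  A^-4: L=2 ×37, L=4 ×72, L=6 ×11
  A^-6: L=3 ×25, L=5 ×19, L=7 ×1
  A^-8: L=4 ×8, L=6 ×2
  A^-10: L=5 ×1
Each group contributes A^e * Σ count * d^(L-1):
Powers of d = -A^2 - A^-2: d^2 = A^4 + 2 + A^-4; d^3 = -A^6 - 3*A^2 - 3*A^-2 - A^-6; d^4 = A^8 + 4*A^4 + 6 + 4*A^-4 + A^-8; d^5 = -A^10 - 5*A^6 - 10*A^2 - 10*A^-2 - 5*A^-6 - A^-10; d^6 = A^12 + 6*A^8 + 15*A^4 + 20 + 15*A^-4 + 6*A^-8 + A^-12.
  A^10 * (d^4) = A^18 + 4*A^14 + 6*A^10 + 4*A^6 + A^2
  A^8 * (10*d^3) = -10*A^14 - 30*A^10 - 30*A^6 - 10*A^2
  A^6 * (38*d^2 + 7*d^4) = 7*A^14 + 66*A^10 + 118*A^6 + 66*A^2 + 7*A^-2
  A^4 * (67*d + 49*d^3 + 4*d^5) = -4*A^14 - 69*A^10 - 254*A^6 - 254*A^2 - 69*A^-2 - 4*A^-6
  A^2 * (46 + 130*d^2 + 33*d^4 + d^6) = A^14 + 39*A^10 + 277*A^6 + 524*A^2 + 277*A^-2 + 39*A^-6 + A^-10
  A^0 * (131*d + 110*d^3 + 11*d^5) = -11*A^10 - 165*A^6 - 571*A^2 - 571*A^-2 - 165*A^-6 - 11*A^-10
  A^-2 * (25 + 133*d^2 + 51*d^4 + d^6) = A^10 + 57*A^6 + 352*A^2 + 617*A^-2 + 352*A^-6 + 57*A^-10 + A^-14
  A^-4 * (37*d + 72*d^3 + 11*d^5) = -11*A^6 - 127*A^2 - 363*A^-2 - 363*A^-6 - 127*A^-10 - 11*A^-14
  A^-6 * (25*d^2 + 19*d^4 + d^6) = A^6 + 25*A^2 + 116*A^-2 + 184*A^-6 + 116*A^-10 + 25*A^-14 + A^-18
  A^-8 * (8*d^3 + 2*d^5) = -2*A^2 - 18*A^-2 - 44*A^-6 - 44*A^-10 - 18*A^-14 - 2*A^-18
  A^-10 * (d^4) = A^-2 + 4*A^-6 + 6*A^-10 + 4*A^-14 + A^-18
Summing the groups: <K> = A^18 - 2*A^14 + 2*A^10 - 3*A^6 + 4*A^2 - 3*A^-2 + 3*A^-6 - 2*A^-10 + A^-14
Normalise by the writhe: (-A^3)^(-w) = (-A^3)^(2) = A^6, so f(A) = A^6 * <K> = A^24 - 2*A^20 + 2*A^16 - 3*A^12 + 4*A^8 - 3*A^4 + 3 - 2*A^-4 + A^-8.
Substitute A = t^(-1/4), i.e. A^e → t^(-e/4): V(t) = t^2 - 2*t + 3 - 3*t^-1 + 4*t^-2 - 3*t^-3 + 2*t^-4 - 2*t^-5 + t^-6

Answer: t^2 - 2*t + 3 - 3*t^-1 + 4*t^-2 - 3*t^-3 + 2*t^-4 - 2*t^-5 + t^-6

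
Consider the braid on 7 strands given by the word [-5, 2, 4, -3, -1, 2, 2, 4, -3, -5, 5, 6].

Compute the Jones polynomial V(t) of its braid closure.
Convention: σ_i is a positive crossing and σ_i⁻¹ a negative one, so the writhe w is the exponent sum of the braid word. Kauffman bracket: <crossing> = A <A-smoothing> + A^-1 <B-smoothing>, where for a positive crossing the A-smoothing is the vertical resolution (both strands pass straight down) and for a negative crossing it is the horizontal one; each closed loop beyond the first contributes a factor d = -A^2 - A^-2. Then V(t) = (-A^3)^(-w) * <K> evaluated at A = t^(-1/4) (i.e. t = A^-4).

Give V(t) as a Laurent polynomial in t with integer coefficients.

-t^6 + 2*t^5 - 3*t^4 + 4*t^3 - 3*t^2 + 3*t - 2 + t^-1

Derivation:
The presented braid s5^-1 s2 s4 s3^-1 s1^-1 s2 s2 s4 s3^-1 s5^-1 s5 s6 on 7 strands reduces by inverse Markov moves (closure unchanged at each step):
  Destabilize: the word has the form β·s6 where s6 occurs only as the final letter (β ∈ B_6); drop it and the last strand → 6 strands.
  Deconjugate: the word is γ·β·γ⁻¹ with γ = s5^-1 (prefix) and γ⁻¹ = s5 (suffix); strip both.
  Destabilize: the word has the form β·s5^-1 where s5^-1 occurs only as the final letter (β ∈ B_5); drop it and the last strand → 5 strands.
Reduced to β = s2 s4 s3^-1 s1^-1 s2 s2 s4 s3^-1 on 5 strands, 8 crossings.
Compute on β:
Braid: s2 s4 s3^-1 s1^-1 s2 s2 s4 s3^-1 on 5 strands, 8 crossings.
Writhe w = (#positive) - (#negative) = 5 - 3 = 2.
Computing the Kauffman bracket via state sum. There are 2^8 = 256 states.
Each crossing splits two ways (0=vertical, 1=horizontal). The state's weight is A^(#A-smoothings - #B-smoothings) * d^(loops - 1).
Tabulate the states by total A-exponent and number of loops L (A-exp: L × count):
  A^8: L=4 ×1
  A^6: L=3 ×7, L=5 ×1
  A^4: L=2 ×19, L=4 ×9
  A^2: L=1 ×19, L=3 ×35, L=5 ×2
  A^0: L=2 ×48, L=4 ×22
  A^-2: L=3 ×49, L=5 ×7
  A^-4: L=4 ×27, L=6 ×1
  A^-6: L=5 ×8
  A^-8: L=6 ×1
Each group contributes A^e * Σ count * d^(L-1):
Powers of d = -A^2 - A^-2: d^2 = A^4 + 2 + A^-4; d^3 = -A^6 - 3*A^2 - 3*A^-2 - A^-6; d^4 = A^8 + 4*A^4 + 6 + 4*A^-4 + A^-8; d^5 = -A^10 - 5*A^6 - 10*A^2 - 10*A^-2 - 5*A^-6 - A^-10.
  A^8 * (d^3) = -A^14 - 3*A^10 - 3*A^6 - A^2
  A^6 * (7*d^2 + d^4) = A^14 + 11*A^10 + 20*A^6 + 11*A^2 + A^-2
  A^4 * (19*d + 9*d^3) = -9*A^10 - 46*A^6 - 46*A^2 - 9*A^-2
  A^2 * (19 + 35*d^2 + 2*d^4) = 2*A^10 + 43*A^6 + 101*A^2 + 43*A^-2 + 2*A^-6
  A^0 * (48*d + 22*d^3) = -22*A^6 - 114*A^2 - 114*A^-2 - 22*A^-6
  A^-2 * (49*d^2 + 7*d^4) = 7*A^6 + 77*A^2 + 140*A^-2 + 77*A^-6 + 7*A^-10
  A^-4 * (27*d^3 + d^5) = -A^6 - 32*A^2 - 91*A^-2 - 91*A^-6 - 32*A^-10 - A^-14
  A^-6 * (8*d^4) = 8*A^2 + 32*A^-2 + 48*A^-6 + 32*A^-10 + 8*A^-14
  A^-8 * (d^5) = -A^2 - 5*A^-2 - 10*A^-6 - 10*A^-10 - 5*A^-14 - A^-18
Summing the groups: <K> = A^10 - 2*A^6 + 3*A^2 - 3*A^-2 + 4*A^-6 - 3*A^-10 + 2*A^-14 - A^-18
Normalise by the writhe: (-A^3)^(-w) = (-A^3)^(-2) = A^-6, so f(A) = A^-6 * <K> = A^4 - 2 + 3*A^-4 - 3*A^-8 + 4*A^-12 - 3*A^-16 + 2*A^-20 - A^-24.
Substitute A = t^(-1/4), i.e. A^e → t^(-e/4): V(t) = -t^6 + 2*t^5 - 3*t^4 + 4*t^3 - 3*t^2 + 3*t - 2 + t^-1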